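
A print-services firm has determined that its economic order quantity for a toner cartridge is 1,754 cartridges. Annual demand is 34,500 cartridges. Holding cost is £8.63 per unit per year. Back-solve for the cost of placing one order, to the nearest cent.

The basic EOQ model gives Q* = √(2DS/H); rearrange for the unknown.
From Q* = √(2DS/H): S = Q*²H / (2D) = 1,754² × 8.63 / (2 × 34,500) = 384.7874.

S ≈ £384.79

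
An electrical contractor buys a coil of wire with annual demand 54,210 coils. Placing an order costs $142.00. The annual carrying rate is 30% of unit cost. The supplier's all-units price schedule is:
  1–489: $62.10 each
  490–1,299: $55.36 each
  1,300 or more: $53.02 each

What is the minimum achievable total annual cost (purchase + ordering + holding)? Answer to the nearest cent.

Holding cost per unit per year at price C is H = 0.30·C.
For each price level, check whether its EOQ is feasible; otherwise the best quantity at that price is the breakpoint.
Tier 1 ($62.10): EOQ = 909.1 exceeds tier's upper bound 489, so this tier is dominated.
EOQ at $55.36 = 962.8 (feasible in tier 2): TC = 54,210×$55.36 + (54,210/962.8)×142 + (962.8/2)×0.30×$55.36 = $3,017,055.93.
EOQ at $53.02 = 983.8 < 1300, so use break Q=1300: TC = 54,210×$53.02 + (54,210/1300.0)×142 + (1300.0/2)×0.30×$53.02 = $2,890,474.50.
Lowest total cost among the candidates is at Q = 1300.0.

TC* ≈ $2,890,474.50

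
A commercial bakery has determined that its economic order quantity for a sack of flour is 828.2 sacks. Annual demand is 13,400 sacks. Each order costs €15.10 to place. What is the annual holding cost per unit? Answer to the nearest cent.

H ≈ €0.59

Squaring Q* = √(2DS/H) gives Q*² = 2DS/H.
From Q* = √(2DS/H): H = 2DS / Q*² = 2 × 13,400 × 15.1 / 828.2² = 0.5900.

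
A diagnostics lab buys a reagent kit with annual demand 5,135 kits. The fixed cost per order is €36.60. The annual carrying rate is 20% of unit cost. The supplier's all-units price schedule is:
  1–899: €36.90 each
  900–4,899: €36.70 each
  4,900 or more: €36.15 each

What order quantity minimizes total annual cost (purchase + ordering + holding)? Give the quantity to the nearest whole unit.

Q* ≈ 226 kits

Holding cost per unit per year at price C is H = 0.20·C.
Evaluate total cost at each tier's feasible EOQ or, if the EOQ is below the tier, at the tier's minimum quantity.
EOQ at €36.90 = 225.7 (feasible in tier 1): TC = 5,135×€36.90 + (5,135/225.7)×36.6 + (225.7/2)×0.20×€36.90 = €191,147.04.
EOQ at €36.70 = 226.3 < 900, so use break Q=900: TC = 5,135×€36.70 + (5,135/900.0)×36.6 + (900.0/2)×0.20×€36.70 = €191,966.32.
EOQ at €36.15 = 228.0 < 4900, so use break Q=4900: TC = 5,135×€36.15 + (5,135/4900.0)×36.6 + (4900.0/2)×0.20×€36.15 = €203,382.11.
Lowest total cost is €191,147.04 at Q = 225.7.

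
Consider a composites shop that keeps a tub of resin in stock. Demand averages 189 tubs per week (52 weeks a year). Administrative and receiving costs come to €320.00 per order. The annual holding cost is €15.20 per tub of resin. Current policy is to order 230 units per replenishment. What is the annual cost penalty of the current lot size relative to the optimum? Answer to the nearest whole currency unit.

Extra cost ≈ €5,644 per year

Annual demand D = 189 × 52 = 9,828.
EOQ = √(2DS/H) = √(2 × 9,828 × 320 / 15.2) ≈ 643.28.
Cost at Q* = (D/Q*)S + (Q*/2)H = √(2DSH) ≈ €9,777.87.
Cost at Q = 230: (9,828/230)×320 + (230/2)×15.2 = €13,673.74 + €1,748.00 = €15,421.74.
Excess = €15,421.74 − €9,777.87 = €5,643.87.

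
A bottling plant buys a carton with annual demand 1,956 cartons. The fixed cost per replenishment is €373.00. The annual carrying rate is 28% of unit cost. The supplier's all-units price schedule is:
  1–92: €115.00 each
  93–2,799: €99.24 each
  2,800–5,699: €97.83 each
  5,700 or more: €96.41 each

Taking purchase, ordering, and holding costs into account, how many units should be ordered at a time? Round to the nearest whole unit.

Q* ≈ 229 cartons

Holding cost per unit per year at price C is H = 0.28·C.
Candidates are each tier's EOQ (if it falls in that tier) and each price-break quantity.
Tier 1 (€115.00): EOQ = 212.9 exceeds tier's upper bound 92, so this tier is dominated.
EOQ at €99.24 = 229.2 (feasible in tier 2): TC = 1,956×€99.24 + (1,956/229.2)×373 + (229.2/2)×0.28×€99.24 = €200,481.05.
EOQ at €97.83 = 230.8 < 2800, so use break Q=2800: TC = 1,956×€97.83 + (1,956/2800.0)×373 + (2800.0/2)×0.28×€97.83 = €229,965.41.
EOQ at €96.41 = 232.5 < 5700, so use break Q=5700: TC = 1,956×€96.41 + (1,956/5700.0)×373 + (5700.0/2)×0.28×€96.41 = €265,641.14.
Lowest total cost is €200,481.05 at Q = 229.2.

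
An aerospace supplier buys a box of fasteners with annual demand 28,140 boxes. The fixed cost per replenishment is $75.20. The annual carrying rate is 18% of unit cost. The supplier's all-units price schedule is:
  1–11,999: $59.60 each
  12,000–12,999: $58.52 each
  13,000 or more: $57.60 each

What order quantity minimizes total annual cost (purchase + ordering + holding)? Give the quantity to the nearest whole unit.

Q* ≈ 628 boxes

Holding cost per unit per year at price C is H = 0.18·C.
For each price level, check whether its EOQ is feasible; otherwise the best quantity at that price is the breakpoint.
EOQ at $59.60 = 628.1 (feasible in tier 1): TC = 28,140×$59.60 + (28,140/628.1)×75.2 + (628.1/2)×0.18×$59.60 = $1,683,882.22.
EOQ at $58.52 = 633.9 < 12000, so use break Q=12000: TC = 28,140×$58.52 + (28,140/12000.0)×75.2 + (12000.0/2)×0.18×$58.52 = $1,710,130.74.
EOQ at $57.60 = 638.9 < 13000, so use break Q=13000: TC = 28,140×$57.60 + (28,140/13000.0)×75.2 + (13000.0/2)×0.18×$57.60 = $1,688,418.78.
Lowest total cost is $1,683,882.22 at Q = 628.1.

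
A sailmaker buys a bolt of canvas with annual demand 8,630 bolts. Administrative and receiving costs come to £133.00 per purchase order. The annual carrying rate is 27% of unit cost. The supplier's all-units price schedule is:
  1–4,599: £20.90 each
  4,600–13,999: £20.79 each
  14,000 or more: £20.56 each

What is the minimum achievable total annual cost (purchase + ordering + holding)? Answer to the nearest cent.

TC* ≈ £183,966.16

Holding cost per unit per year at price C is H = 0.27·C.
Evaluate total cost at each tier's feasible EOQ or, if the EOQ is below the tier, at the tier's minimum quantity.
EOQ at £20.90 = 637.8 (feasible in tier 1): TC = 8,630×£20.90 + (8,630/637.8)×133 + (637.8/2)×0.27×£20.90 = £183,966.16.
EOQ at £20.79 = 639.5 < 4600, so use break Q=4600: TC = 8,630×£20.79 + (8,630/4600.0)×133 + (4600.0/2)×0.27×£20.79 = £192,577.81.
EOQ at £20.56 = 643.1 < 14000, so use break Q=14000: TC = 8,630×£20.56 + (8,630/14000.0)×133 + (14000.0/2)×0.27×£20.56 = £216,373.18.
Lowest total cost among the candidates is at Q = 637.8.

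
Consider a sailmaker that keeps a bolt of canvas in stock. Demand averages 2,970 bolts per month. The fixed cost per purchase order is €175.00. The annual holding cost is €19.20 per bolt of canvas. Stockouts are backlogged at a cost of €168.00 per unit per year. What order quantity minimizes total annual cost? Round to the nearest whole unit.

Q* ≈ 851 bolts

Annual demand D = 2,970 × 12 = 35,640.
With planned backorders, Q* = √(2DS/H) · √((H+B)/B).
√(2DS/H) = √(2 × 35,640 × 175 / 19.2) = 806.032.
√((H+B)/B) = √((19.2+168)/168) = 1.0556.
Q* ≈ 850.845.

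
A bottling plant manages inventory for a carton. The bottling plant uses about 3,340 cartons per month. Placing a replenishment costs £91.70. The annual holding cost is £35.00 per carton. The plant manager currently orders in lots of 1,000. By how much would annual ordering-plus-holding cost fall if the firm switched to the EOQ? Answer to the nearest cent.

Annual demand D = 3,340 × 12 = 40,080.
EOQ = √(2DS/H) = √(2 × 40,080 × 91.7 / 35) ≈ 458.28.
Cost at Q* = (D/Q*)S + (Q*/2)H = √(2DSH) ≈ £16,039.75.
Cost at Q = 1,000: (40,080/1,000)×91.7 + (1,000/2)×35 = £3,675.34 + £17,500.00 = £21,175.34.
Excess = £21,175.34 − £16,039.75 = £5,135.59.

Extra cost ≈ £5,135.59 per year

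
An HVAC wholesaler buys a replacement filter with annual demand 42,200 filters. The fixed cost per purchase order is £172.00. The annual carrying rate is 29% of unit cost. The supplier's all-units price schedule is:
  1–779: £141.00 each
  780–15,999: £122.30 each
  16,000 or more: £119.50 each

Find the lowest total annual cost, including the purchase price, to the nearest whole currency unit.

TC* ≈ £5,184,198

Holding cost per unit per year at price C is H = 0.29·C.
Candidates are each tier's EOQ (if it falls in that tier) and each price-break quantity.
EOQ at £141.00 = 595.8 (feasible in tier 1): TC = 42,200×£141.00 + (42,200/595.8)×172 + (595.8/2)×0.29×£141.00 = £5,974,563.74.
EOQ at £122.30 = 639.8 < 780, so use break Q=780: TC = 42,200×£122.30 + (42,200/780.0)×172 + (780.0/2)×0.29×£122.30 = £5,184,197.77.
EOQ at £119.50 = 647.2 < 16000, so use break Q=16000: TC = 42,200×£119.50 + (42,200/16000.0)×172 + (16000.0/2)×0.29×£119.50 = £5,320,593.65.
Lowest total cost among the candidates is at Q = 780.0.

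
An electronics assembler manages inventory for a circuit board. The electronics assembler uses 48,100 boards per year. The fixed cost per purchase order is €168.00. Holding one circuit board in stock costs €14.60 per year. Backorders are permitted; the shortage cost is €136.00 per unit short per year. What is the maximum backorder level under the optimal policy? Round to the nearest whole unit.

With planned backorders, Q* = √(2DS/H) · √((H+B)/B).
√(2DS/H) = √(2 × 48,100 × 168 / 14.6) = 1052.121.
√((H+B)/B) = √((14.6+136)/136) = 1.0523.
Q* ≈ 1107.156.
S* = Q* · H/(H+B) = 1107.156 × 14.6/150.6 ≈ 107.334.

S* ≈ 107 boards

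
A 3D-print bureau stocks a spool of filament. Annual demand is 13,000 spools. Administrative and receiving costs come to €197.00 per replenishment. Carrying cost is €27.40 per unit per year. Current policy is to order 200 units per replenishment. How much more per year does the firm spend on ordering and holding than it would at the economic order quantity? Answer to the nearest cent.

EOQ = √(2DS/H) = √(2 × 13,000 × 197 / 27.4) ≈ 432.36.
Cost at Q* = (D/Q*)S + (Q*/2)H = √(2DSH) ≈ €11,846.64.
Cost at Q = 200: (13,000/200)×197 + (200/2)×27.4 = €12,805.00 + €2,740.00 = €15,545.00.
Excess = €15,545.00 − €11,846.64 = €3,698.36.

Extra cost ≈ €3,698.36 per year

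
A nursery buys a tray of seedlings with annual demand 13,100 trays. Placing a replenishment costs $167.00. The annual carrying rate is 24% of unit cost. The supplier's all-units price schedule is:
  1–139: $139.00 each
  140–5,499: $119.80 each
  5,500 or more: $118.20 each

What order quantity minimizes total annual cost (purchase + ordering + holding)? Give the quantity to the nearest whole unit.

Q* ≈ 390 trays

Holding cost per unit per year at price C is H = 0.24·C.
For each price level, check whether its EOQ is feasible; otherwise the best quantity at that price is the breakpoint.
Tier 1 ($139.00): EOQ = 362.2 exceeds tier's upper bound 139, so this tier is dominated.
EOQ at $119.80 = 390.1 (feasible in tier 2): TC = 13,100×$119.80 + (13,100/390.1)×167 + (390.1/2)×0.24×$119.80 = $1,580,596.13.
EOQ at $118.20 = 392.7 < 5500, so use break Q=5500: TC = 13,100×$118.20 + (13,100/5500.0)×167 + (5500.0/2)×0.24×$118.20 = $1,626,829.76.
Lowest total cost is $1,580,596.13 at Q = 390.1.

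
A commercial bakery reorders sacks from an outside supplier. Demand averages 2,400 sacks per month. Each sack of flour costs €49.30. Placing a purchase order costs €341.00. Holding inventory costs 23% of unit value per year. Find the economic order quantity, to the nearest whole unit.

Annual demand D = 2,400 × 12 = 28,800.
Holding cost H = 0.23 × €49.30 = €11.3390 per unit per year.
EOQ = √(2DS / H) = √(2 × 28,800 × 341 / 11.339).
= √(19,641,600 / 11.339) = √1,732,216.2448 ≈ 1316.137.

Q* ≈ 1,316 sacks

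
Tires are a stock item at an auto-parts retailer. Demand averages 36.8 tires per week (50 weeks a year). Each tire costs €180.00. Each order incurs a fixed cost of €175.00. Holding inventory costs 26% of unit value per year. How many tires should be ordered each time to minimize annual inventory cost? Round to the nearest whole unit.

Q* ≈ 117 tires

Annual demand D = 36.8 × 50 = 1,840.
Holding cost H = 0.26 × €180.00 = €46.8000 per unit per year.
EOQ = √(2DS / H) = √(2 × 1,840 × 175 / 46.8).
= √(644,000 / 46.8) = √13,760.6838 ≈ 117.306.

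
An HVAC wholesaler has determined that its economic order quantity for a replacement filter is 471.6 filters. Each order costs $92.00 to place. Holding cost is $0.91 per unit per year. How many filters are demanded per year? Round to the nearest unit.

D ≈ 1,100 filters per year

Invert the EOQ relation Q*² = 2DS/H.
From Q* = √(2DS/H): D = Q*²H / (2S) = 471.6² × 0.91 / (2 × 92) = 1099.945.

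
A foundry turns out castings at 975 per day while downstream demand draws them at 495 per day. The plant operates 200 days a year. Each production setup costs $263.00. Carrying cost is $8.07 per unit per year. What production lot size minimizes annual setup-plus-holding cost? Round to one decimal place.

Annual demand D = 495 × 200 = 99,000.
Production build-up factor (1 − d/p) = 1 − 495/975 = 0.4923.
Q* = √(2DS / (H(1 − d/p))) = √(2 × 99,000 × 263 / (8.07 × 0.4923)).
= √(52,074,000 / 3.9729) ≈ 3620.390.

Q* ≈ 3,620.4 castings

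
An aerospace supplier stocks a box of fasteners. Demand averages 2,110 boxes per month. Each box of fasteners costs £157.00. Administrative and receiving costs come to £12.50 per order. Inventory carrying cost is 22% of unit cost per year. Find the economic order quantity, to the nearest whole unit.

Q* ≈ 135 boxes

Annual demand D = 2,110 × 12 = 25,320.
Holding cost H = 0.22 × £157.00 = £34.5400 per unit per year.
EOQ = √(2DS / H) = √(2 × 25,320 × 12.5 / 34.54).
= √(633,000 / 34.54) = √18,326.5779 ≈ 135.376.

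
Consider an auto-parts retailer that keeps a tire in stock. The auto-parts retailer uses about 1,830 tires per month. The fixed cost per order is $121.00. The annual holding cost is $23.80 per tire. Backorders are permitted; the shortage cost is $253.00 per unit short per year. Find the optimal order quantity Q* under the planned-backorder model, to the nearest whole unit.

Q* ≈ 494 tires

Annual demand D = 1,830 × 12 = 21,960.
With planned backorders, Q* = √(2DS/H) · √((H+B)/B).
√(2DS/H) = √(2 × 21,960 × 121 / 23.8) = 472.537.
√((H+B)/B) = √((23.8+253)/253) = 1.0460.
Q* ≈ 494.263.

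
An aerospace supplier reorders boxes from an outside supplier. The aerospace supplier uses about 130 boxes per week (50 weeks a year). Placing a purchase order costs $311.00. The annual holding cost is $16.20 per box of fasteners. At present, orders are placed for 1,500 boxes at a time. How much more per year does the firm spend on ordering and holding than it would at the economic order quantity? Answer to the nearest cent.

Annual demand D = 130 × 50 = 6,500.
EOQ = √(2DS/H) = √(2 × 6,500 × 311 / 16.2) ≈ 499.57.
Cost at Q* = (D/Q*)S + (Q*/2)H = √(2DSH) ≈ $8,093.00.
Cost at Q = 1,500: (6,500/1,500)×311 + (1,500/2)×16.2 = $1,347.67 + $12,150.00 = $13,497.67.
Excess = $13,497.67 − $8,093.00 = $5,404.67.

Extra cost ≈ $5,404.67 per year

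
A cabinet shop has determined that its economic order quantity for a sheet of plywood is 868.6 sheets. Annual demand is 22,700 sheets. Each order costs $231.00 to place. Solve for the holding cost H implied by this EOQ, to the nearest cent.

The basic EOQ model gives Q* = √(2DS/H); rearrange for the unknown.
From Q* = √(2DS/H): H = 2DS / Q*² = 2 × 22,700 × 231 / 868.6² = 13.9004.

H ≈ $13.90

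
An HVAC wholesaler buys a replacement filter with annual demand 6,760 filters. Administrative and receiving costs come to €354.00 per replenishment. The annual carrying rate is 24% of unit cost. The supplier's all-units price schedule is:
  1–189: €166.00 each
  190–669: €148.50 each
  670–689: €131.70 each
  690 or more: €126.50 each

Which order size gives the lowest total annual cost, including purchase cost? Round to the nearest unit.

Q* ≈ 690 filters

Holding cost per unit per year at price C is H = 0.24·C.
For each price level, check whether its EOQ is feasible; otherwise the best quantity at that price is the breakpoint.
Tier 1 (€166.00): EOQ = 346.6 exceeds tier's upper bound 189, so this tier is dominated.
EOQ at €148.50 = 366.5 (feasible in tier 2): TC = 6,760×€148.50 + (6,760/366.5)×354 + (366.5/2)×0.24×€148.50 = €1,016,920.47.
EOQ at €131.70 = 389.1 < 670, so use break Q=670: TC = 6,760×€131.70 + (6,760/670.0)×354 + (670.0/2)×0.24×€131.70 = €904,452.38.
EOQ at €126.50 = 397.0 < 690, so use break Q=690: TC = 6,760×€126.50 + (6,760/690.0)×354 + (690.0/2)×0.24×€126.50 = €869,082.37.
Lowest total cost is €869,082.37 at Q = 690.0.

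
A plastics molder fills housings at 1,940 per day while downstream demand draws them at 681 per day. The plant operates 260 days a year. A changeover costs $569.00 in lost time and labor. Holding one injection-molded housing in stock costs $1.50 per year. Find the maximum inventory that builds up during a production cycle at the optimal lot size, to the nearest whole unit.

I_max ≈ 9,337 housings

Annual demand D = 681 × 260 = 177,060.
Production build-up factor (1 − d/p) = 1 − 681/1,940 = 0.6490.
Q* = √(2DS / (H(1 − d/p))) = √(2 × 177,060 × 569 / (1.5 × 0.6490)).
= √(201,494,280 / 0.9735) ≈ 14387.116.
Maximum inventory = Q*(1 − d/p) = 14387.116 × 0.6490 ≈ 9336.793.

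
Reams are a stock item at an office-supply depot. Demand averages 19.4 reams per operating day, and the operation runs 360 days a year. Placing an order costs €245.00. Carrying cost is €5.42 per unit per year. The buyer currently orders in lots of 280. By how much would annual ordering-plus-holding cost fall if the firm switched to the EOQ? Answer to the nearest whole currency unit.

Extra cost ≈ €2,563 per year

Annual demand D = 19.4 × 360 = 6,984.
EOQ = √(2DS/H) = √(2 × 6,984 × 245 / 5.42) ≈ 794.60.
Cost at Q* = (D/Q*)S + (Q*/2)H = √(2DSH) ≈ €4,306.75.
Cost at Q = 280: (6,984/280)×245 + (280/2)×5.42 = €6,111.00 + €758.80 = €6,869.80.
Excess = €6,869.80 − €4,306.75 = €2,563.05.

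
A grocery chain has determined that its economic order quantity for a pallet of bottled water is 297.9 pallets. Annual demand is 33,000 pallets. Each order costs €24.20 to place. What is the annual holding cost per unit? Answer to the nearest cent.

Invert the EOQ relation Q*² = 2DS/H.
From Q* = √(2DS/H): H = 2DS / Q*² = 2 × 33,000 × 24.2 / 297.9² = 17.9978.

H ≈ €18.00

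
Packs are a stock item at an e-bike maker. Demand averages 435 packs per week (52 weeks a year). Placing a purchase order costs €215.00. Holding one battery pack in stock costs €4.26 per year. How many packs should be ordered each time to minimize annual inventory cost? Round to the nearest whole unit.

Annual demand D = 435 × 52 = 22,620.
EOQ = √(2DS / H) = √(2 × 22,620 × 215 / 4.26).
= √(9,726,600 / 4.26) = √2,283,239.4366 ≈ 1511.039.

Q* ≈ 1,511 packs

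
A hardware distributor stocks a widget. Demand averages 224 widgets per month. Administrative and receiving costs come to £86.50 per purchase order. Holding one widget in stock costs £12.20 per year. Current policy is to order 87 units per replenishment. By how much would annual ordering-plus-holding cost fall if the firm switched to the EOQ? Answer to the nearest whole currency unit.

Extra cost ≈ £821 per year

Annual demand D = 224 × 12 = 2,688.
EOQ = √(2DS/H) = √(2 × 2,688 × 86.5 / 12.2) ≈ 195.24.
Cost at Q* = (D/Q*)S + (Q*/2)H = √(2DSH) ≈ £2,381.87.
Cost at Q = 87: (2,688/87)×86.5 + (87/2)×12.2 = £2,672.55 + £530.70 = £3,203.25.
Excess = £3,203.25 − £2,381.87 = £821.38.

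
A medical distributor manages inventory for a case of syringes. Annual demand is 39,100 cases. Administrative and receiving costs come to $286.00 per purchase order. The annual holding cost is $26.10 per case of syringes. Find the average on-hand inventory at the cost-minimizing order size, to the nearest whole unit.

Q* = √(2DS/H) = √(2 × 39,100 × 286 / 26.1) ≈ 925.69.
Average inventory = Q*/2 ≈ 925.69 / 2 = 462.846.

Average inventory ≈ 463 cases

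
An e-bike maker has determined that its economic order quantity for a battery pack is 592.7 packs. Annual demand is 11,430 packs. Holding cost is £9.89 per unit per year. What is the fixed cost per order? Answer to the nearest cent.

Invert the EOQ relation Q*² = 2DS/H.
From Q* = √(2DS/H): S = Q*²H / (2D) = 592.7² × 9.89 / (2 × 11,430) = 151.9812.

S ≈ £151.98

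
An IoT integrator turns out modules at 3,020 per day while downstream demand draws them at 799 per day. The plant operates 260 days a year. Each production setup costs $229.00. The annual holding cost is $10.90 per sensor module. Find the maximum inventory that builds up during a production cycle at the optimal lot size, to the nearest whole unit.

Annual demand D = 799 × 260 = 207,740.
Production build-up factor (1 − d/p) = 1 − 799/3,020 = 0.7354.
Q* = √(2DS / (H(1 − d/p))) = √(2 × 207,740 × 229 / (10.9 × 0.7354)).
= √(95,144,920 / 8.0162) ≈ 3445.155.
Maximum inventory = Q*(1 − d/p) = 3445.155 × 0.7354 ≈ 2533.672.

I_max ≈ 2,534 modules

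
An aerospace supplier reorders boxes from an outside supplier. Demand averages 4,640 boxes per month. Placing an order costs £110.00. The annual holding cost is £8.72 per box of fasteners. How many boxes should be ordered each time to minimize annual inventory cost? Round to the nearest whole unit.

Q* ≈ 1,185 boxes

Annual demand D = 4,640 × 12 = 55,680.
EOQ = √(2DS / H) = √(2 × 55,680 × 110 / 8.72).
= √(12,249,600 / 8.72) = √1,404,770.6422 ≈ 1185.230.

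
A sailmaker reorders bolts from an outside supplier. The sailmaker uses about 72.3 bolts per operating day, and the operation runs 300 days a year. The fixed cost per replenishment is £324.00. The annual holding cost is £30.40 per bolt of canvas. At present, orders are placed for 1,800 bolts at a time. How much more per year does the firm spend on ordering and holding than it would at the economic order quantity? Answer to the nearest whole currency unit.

Extra cost ≈ £10,594 per year

Annual demand D = 72.3 × 300 = 21,690.
EOQ = √(2DS/H) = √(2 × 21,690 × 324 / 30.4) ≈ 679.96.
Cost at Q* = (D/Q*)S + (Q*/2)H = √(2DSH) ≈ £20,670.65.
Cost at Q = 1,800: (21,690/1,800)×324 + (1,800/2)×30.4 = £3,904.20 + £27,360.00 = £31,264.20.
Excess = £31,264.20 − £20,670.65 = £10,593.55.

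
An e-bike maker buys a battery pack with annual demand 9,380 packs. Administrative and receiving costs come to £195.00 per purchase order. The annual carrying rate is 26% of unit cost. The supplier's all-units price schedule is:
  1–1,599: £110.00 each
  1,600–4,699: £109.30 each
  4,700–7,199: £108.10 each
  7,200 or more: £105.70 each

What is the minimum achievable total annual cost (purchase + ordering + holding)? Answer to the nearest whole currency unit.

Holding cost per unit per year at price C is H = 0.26·C.
Evaluate total cost at each tier's feasible EOQ or, if the EOQ is below the tier, at the tier's minimum quantity.
EOQ at £110.00 = 357.6 (feasible in tier 1): TC = 9,380×£110.00 + (9,380/357.6)×195 + (357.6/2)×0.26×£110.00 = £1,042,028.61.
EOQ at £109.30 = 358.8 < 1600, so use break Q=1600: TC = 9,380×£109.30 + (9,380/1600.0)×195 + (1600.0/2)×0.26×£109.30 = £1,049,111.59.
EOQ at £108.10 = 360.8 < 4700, so use break Q=4700: TC = 9,380×£108.10 + (9,380/4700.0)×195 + (4700.0/2)×0.26×£108.10 = £1,080,416.27.
EOQ at £105.70 = 364.8 < 7200, so use break Q=7200: TC = 9,380×£105.70 + (9,380/7200.0)×195 + (7200.0/2)×0.26×£105.70 = £1,090,655.24.
Lowest total cost among the candidates is at Q = 357.6.

TC* ≈ £1,042,029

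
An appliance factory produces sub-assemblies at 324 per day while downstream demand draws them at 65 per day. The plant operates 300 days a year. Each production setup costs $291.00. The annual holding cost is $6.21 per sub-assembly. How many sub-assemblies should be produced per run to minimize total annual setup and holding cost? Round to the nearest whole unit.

Q* ≈ 1,512 sub-assemblies

Annual demand D = 65 × 300 = 19,500.
Production build-up factor (1 − d/p) = 1 − 65/324 = 0.7994.
Q* = √(2DS / (H(1 − d/p))) = √(2 × 19,500 × 291 / (6.21 × 0.7994)).
= √(11,349,000 / 4.9642) ≈ 1512.013.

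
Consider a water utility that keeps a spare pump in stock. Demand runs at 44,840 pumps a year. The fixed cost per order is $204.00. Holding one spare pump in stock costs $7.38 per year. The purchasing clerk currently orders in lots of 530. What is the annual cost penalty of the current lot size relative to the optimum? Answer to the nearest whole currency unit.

EOQ = √(2DS/H) = √(2 × 44,840 × 204 / 7.38) ≈ 1574.47.
Cost at Q* = (D/Q*)S + (Q*/2)H = √(2DSH) ≈ $11,619.60.
Cost at Q = 530: (44,840/530)×204 + (530/2)×7.38 = $17,259.17 + $1,955.70 = $19,214.87.
Excess = $19,214.87 − $11,619.60 = $7,595.27.

Extra cost ≈ $7,595 per year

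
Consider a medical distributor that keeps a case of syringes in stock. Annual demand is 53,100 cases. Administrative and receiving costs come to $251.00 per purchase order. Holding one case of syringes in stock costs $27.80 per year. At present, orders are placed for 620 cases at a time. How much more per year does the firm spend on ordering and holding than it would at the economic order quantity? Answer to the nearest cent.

EOQ = √(2DS/H) = √(2 × 53,100 × 251 / 27.8) ≈ 979.21.
Cost at Q* = (D/Q*)S + (Q*/2)H = √(2DSH) ≈ $27,222.09.
Cost at Q = 620: (53,100/620)×251 + (620/2)×27.8 = $21,496.94 + $8,618.00 = $30,114.94.
Excess = $30,114.94 − $27,222.09 = $2,892.84.

Extra cost ≈ $2,892.84 per year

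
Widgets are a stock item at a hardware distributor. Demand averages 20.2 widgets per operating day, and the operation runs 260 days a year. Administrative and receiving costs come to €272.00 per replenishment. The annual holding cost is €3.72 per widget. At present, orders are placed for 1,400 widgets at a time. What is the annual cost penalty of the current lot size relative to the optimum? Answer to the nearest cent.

Annual demand D = 20.2 × 260 = 5,252.
EOQ = √(2DS/H) = √(2 × 5,252 × 272 / 3.72) ≈ 876.38.
Cost at Q* = (D/Q*)S + (Q*/2)H = √(2DSH) ≈ €3,260.12.
Cost at Q = 1,400: (5,252/1,400)×272 + (1,400/2)×3.72 = €1,020.39 + €2,604.00 = €3,624.39.
Excess = €3,624.39 − €3,260.12 = €364.27.

Extra cost ≈ €364.27 per year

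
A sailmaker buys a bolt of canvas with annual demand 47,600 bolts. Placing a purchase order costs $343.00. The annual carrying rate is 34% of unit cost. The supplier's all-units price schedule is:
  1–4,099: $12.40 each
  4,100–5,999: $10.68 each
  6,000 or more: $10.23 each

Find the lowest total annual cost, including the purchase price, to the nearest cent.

TC* ≈ $500,103.73

Holding cost per unit per year at price C is H = 0.34·C.
Evaluate total cost at each tier's feasible EOQ or, if the EOQ is below the tier, at the tier's minimum quantity.
EOQ at $12.40 = 2783.0 (feasible in tier 1): TC = 47,600×$12.40 + (47,600/2783.0)×343 + (2783.0/2)×0.34×$12.40 = $601,973.18.
EOQ at $10.68 = 2998.8 < 4100, so use break Q=4100: TC = 47,600×$10.68 + (47,600/4100.0)×343 + (4100.0/2)×0.34×$10.68 = $519,794.11.
EOQ at $10.23 = 3064.0 < 6000, so use break Q=6000: TC = 47,600×$10.23 + (47,600/6000.0)×343 + (6000.0/2)×0.34×$10.23 = $500,103.73.
Lowest total cost among the candidates is at Q = 6000.0.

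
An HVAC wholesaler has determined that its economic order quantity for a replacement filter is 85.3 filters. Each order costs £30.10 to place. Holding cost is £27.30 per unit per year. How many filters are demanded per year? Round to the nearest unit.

Squaring Q* = √(2DS/H) gives Q*² = 2DS/H.
From Q* = √(2DS/H): D = Q*²H / (2S) = 85.3² × 27.3 / (2 × 30.1) = 3299.622.

D ≈ 3,300 filters per year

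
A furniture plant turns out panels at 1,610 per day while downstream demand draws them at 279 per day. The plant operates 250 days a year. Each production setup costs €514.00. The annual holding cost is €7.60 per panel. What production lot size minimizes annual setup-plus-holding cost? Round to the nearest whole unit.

Annual demand D = 279 × 250 = 69,750.
Production build-up factor (1 − d/p) = 1 − 279/1,610 = 0.8267.
Q* = √(2DS / (H(1 − d/p))) = √(2 × 69,750 × 514 / (7.6 × 0.8267)).
= √(71,703,000 / 6.283) ≈ 3378.203.

Q* ≈ 3,378 panels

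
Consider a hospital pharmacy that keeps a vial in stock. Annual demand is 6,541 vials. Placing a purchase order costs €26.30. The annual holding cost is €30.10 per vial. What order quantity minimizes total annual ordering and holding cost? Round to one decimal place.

EOQ = √(2DS / H) = √(2 × 6,541 × 26.3 / 30.1).
= √(344,056.6 / 30.1) = √11,430.4518 ≈ 106.913.

Q* ≈ 106.9 vials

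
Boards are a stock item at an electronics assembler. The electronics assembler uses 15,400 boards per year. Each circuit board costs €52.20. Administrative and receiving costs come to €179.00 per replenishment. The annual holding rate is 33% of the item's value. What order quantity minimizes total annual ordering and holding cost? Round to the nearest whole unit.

Q* ≈ 566 boards

Holding cost H = 0.33 × €52.20 = €17.2260 per unit per year.
EOQ = √(2DS / H) = √(2 × 15,400 × 179 / 17.226).
= √(5,513,200 / 17.226) = √320,051.0856 ≈ 565.731.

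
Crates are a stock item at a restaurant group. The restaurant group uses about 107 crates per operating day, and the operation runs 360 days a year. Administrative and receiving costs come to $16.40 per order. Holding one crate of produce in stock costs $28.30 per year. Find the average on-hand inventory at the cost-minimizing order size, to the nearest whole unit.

Average inventory ≈ 106 crates

Annual demand D = 107 × 360 = 38,520.
Q* = √(2DS/H) = √(2 × 38,520 × 16.4 / 28.3) ≈ 211.29.
Average inventory = Q*/2 ≈ 211.29 / 2 = 105.647.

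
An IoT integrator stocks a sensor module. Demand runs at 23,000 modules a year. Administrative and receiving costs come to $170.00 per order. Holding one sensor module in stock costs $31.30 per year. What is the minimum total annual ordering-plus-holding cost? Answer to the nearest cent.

TC* ≈ $15,645.00

EOQ = √(2DS/H) = √(2 × 23,000 × 170 / 31.3) ≈ 499.84.
At Q*, ordering cost (D/Q*)S equals holding cost (Q*/2)H, each = √(DSH/2).
Minimum total = √(2DSH) = √(2 × 23,000 × 170 × 31.3) ≈ 15644.999.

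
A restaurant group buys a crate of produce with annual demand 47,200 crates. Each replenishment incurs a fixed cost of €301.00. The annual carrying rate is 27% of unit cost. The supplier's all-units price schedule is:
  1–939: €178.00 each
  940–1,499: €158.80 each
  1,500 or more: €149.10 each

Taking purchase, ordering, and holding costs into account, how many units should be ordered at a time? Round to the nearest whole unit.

Holding cost per unit per year at price C is H = 0.27·C.
Evaluate total cost at each tier's feasible EOQ or, if the EOQ is below the tier, at the tier's minimum quantity.
EOQ at €178.00 = 768.9 (feasible in tier 1): TC = 47,200×€178.00 + (47,200/768.9)×301 + (768.9/2)×0.27×€178.00 = €8,438,553.97.
EOQ at €158.80 = 814.1 < 940, so use break Q=940: TC = 47,200×€158.80 + (47,200/940.0)×301 + (940.0/2)×0.27×€158.80 = €7,530,625.76.
EOQ at €149.10 = 840.1 < 1500, so use break Q=1500: TC = 47,200×€149.10 + (47,200/1500.0)×301 + (1500.0/2)×0.27×€149.10 = €7,077,184.22.
Lowest total cost is €7,077,184.22 at Q = 1500.0.

Q* ≈ 1,500 crates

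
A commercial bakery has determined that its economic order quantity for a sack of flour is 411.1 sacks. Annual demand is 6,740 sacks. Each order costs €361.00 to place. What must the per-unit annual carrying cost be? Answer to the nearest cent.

Invert the EOQ relation Q*² = 2DS/H.
From Q* = √(2DS/H): H = 2DS / Q*² = 2 × 6,740 × 361 / 411.1² = 28.7940.

H ≈ €28.79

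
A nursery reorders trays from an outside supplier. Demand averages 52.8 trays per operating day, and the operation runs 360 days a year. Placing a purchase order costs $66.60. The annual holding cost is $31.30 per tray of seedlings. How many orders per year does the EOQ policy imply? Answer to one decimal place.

Annual demand D = 52.8 × 360 = 19,008.
EOQ = √(2DS/H) = √(2 × 19,008 × 66.6 / 31.3) ≈ 284.41.
Orders per year = D / Q* = 19,008 / 284.41 ≈ 66.833.

N ≈ 66.8 orders per year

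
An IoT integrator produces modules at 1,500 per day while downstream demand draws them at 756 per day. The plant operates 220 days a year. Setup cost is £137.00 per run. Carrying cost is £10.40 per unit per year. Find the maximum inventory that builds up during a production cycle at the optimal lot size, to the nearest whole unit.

Annual demand D = 756 × 220 = 166,320.
Production build-up factor (1 − d/p) = 1 − 756/1,500 = 0.4960.
Q* = √(2DS / (H(1 − d/p))) = √(2 × 166,320 × 137 / (10.4 × 0.4960)).
= √(45,571,680 / 5.1584) ≈ 2972.282.
Maximum inventory = Q*(1 − d/p) = 2972.282 × 0.4960 ≈ 1474.252.

I_max ≈ 1,474 modules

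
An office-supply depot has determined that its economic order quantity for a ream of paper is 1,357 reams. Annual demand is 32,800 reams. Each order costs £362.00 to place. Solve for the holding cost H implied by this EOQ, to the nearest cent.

Squaring Q* = √(2DS/H) gives Q*² = 2DS/H.
From Q* = √(2DS/H): H = 2DS / Q*² = 2 × 32,800 × 362 / 1,357² = 12.8959.

H ≈ £12.90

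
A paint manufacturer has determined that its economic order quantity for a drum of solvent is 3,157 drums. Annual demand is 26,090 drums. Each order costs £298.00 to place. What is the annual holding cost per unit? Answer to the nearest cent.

Squaring Q* = √(2DS/H) gives Q*² = 2DS/H.
From Q* = √(2DS/H): H = 2DS / Q*² = 2 × 26,090 × 298 / 3,157² = 1.5602.

H ≈ £1.56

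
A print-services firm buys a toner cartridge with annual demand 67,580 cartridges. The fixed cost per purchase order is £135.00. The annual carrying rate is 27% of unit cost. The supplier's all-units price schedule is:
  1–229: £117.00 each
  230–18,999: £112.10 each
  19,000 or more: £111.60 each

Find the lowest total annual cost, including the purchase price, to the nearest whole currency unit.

TC* ≈ £7,599,218

Holding cost per unit per year at price C is H = 0.27·C.
For each price level, check whether its EOQ is feasible; otherwise the best quantity at that price is the breakpoint.
Tier 1 (£117.00): EOQ = 760.0 exceeds tier's upper bound 229, so this tier is dominated.
EOQ at £112.10 = 776.4 (feasible in tier 2): TC = 67,580×£112.10 + (67,580/776.4)×135 + (776.4/2)×0.27×£112.10 = £7,599,218.42.
EOQ at £111.60 = 778.2 < 19000, so use break Q=19000: TC = 67,580×£111.60 + (67,580/19000.0)×135 + (19000.0/2)×0.27×£111.60 = £7,828,662.17.
Lowest total cost among the candidates is at Q = 776.4.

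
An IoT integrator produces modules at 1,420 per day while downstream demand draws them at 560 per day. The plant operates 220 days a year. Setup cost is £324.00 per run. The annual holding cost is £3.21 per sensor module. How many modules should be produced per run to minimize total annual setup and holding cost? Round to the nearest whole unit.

Q* ≈ 6,408 modules

Annual demand D = 560 × 220 = 123,200.
Production build-up factor (1 − d/p) = 1 − 560/1,420 = 0.6056.
Q* = √(2DS / (H(1 − d/p))) = √(2 × 123,200 × 324 / (3.21 × 0.6056)).
= √(79,833,600 / 1.9441) ≈ 6408.189.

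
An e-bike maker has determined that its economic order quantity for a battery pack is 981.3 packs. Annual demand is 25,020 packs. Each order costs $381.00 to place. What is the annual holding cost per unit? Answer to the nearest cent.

The basic EOQ model gives Q* = √(2DS/H); rearrange for the unknown.
From Q* = √(2DS/H): H = 2DS / Q*² = 2 × 25,020 × 381 / 981.3² = 19.7988.

H ≈ $19.80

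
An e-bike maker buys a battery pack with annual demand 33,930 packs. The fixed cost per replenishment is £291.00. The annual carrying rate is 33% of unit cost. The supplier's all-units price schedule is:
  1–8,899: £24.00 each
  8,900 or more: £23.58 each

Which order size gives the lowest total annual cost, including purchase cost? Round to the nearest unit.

Q* ≈ 1,579 packs

Holding cost per unit per year at price C is H = 0.33·C.
Candidates are each tier's EOQ (if it falls in that tier) and each price-break quantity.
EOQ at £24.00 = 1579.0 (feasible in tier 1): TC = 33,930×£24.00 + (33,930/1579.0)×291 + (1579.0/2)×0.33×£24.00 = £826,825.93.
EOQ at £23.58 = 1593.0 < 8900, so use break Q=8900: TC = 33,930×£23.58 + (33,930/8900.0)×291 + (8900.0/2)×0.33×£23.58 = £835,806.03.
Lowest total cost is £826,825.93 at Q = 1579.0.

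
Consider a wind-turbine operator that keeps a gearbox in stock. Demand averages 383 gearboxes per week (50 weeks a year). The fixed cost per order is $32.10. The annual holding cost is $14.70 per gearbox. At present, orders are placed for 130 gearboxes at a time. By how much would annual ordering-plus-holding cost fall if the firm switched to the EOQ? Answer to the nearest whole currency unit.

Annual demand D = 383 × 50 = 19,150.
EOQ = √(2DS/H) = √(2 × 19,150 × 32.1 / 14.7) ≈ 289.20.
Cost at Q* = (D/Q*)S + (Q*/2)H = √(2DSH) ≈ $4,251.19.
Cost at Q = 130: (19,150/130)×32.1 + (130/2)×14.7 = $4,728.58 + $955.50 = $5,684.08.
Excess = $5,684.08 − $4,251.19 = $1,432.89.

Extra cost ≈ $1,433 per year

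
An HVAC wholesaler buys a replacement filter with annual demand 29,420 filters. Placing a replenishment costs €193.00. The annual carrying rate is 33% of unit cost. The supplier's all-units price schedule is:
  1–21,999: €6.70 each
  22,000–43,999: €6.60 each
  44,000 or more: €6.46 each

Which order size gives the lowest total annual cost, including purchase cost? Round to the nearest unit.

Holding cost per unit per year at price C is H = 0.33·C.
Candidates are each tier's EOQ (if it falls in that tier) and each price-break quantity.
EOQ at €6.70 = 2266.3 (feasible in tier 1): TC = 29,420×€6.70 + (29,420/2266.3)×193 + (2266.3/2)×0.33×€6.70 = €202,124.83.
EOQ at €6.60 = 2283.4 < 22000, so use break Q=22000: TC = 29,420×€6.60 + (29,420/22000.0)×193 + (22000.0/2)×0.33×€6.60 = €218,388.09.
EOQ at €6.46 = 2308.0 < 44000, so use break Q=44000: TC = 29,420×€6.46 + (29,420/44000.0)×193 + (44000.0/2)×0.33×€6.46 = €237,081.85.
Lowest total cost is €202,124.83 at Q = 2266.3.

Q* ≈ 2,266 filters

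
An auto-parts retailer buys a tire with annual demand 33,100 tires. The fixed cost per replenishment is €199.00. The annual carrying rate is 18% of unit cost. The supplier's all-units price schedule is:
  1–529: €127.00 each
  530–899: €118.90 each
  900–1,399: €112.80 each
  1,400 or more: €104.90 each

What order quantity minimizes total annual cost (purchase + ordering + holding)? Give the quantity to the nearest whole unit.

Q* ≈ 1,400 tires

Holding cost per unit per year at price C is H = 0.18·C.
Evaluate total cost at each tier's feasible EOQ or, if the EOQ is below the tier, at the tier's minimum quantity.
Tier 1 (€127.00): EOQ = 759.1 exceeds tier's upper bound 529, so this tier is dominated.
EOQ at €118.90 = 784.6 (feasible in tier 2): TC = 33,100×€118.90 + (33,100/784.6)×199 + (784.6/2)×0.18×€118.90 = €3,952,381.24.
EOQ at €112.80 = 805.5 < 900, so use break Q=900: TC = 33,100×€112.80 + (33,100/900.0)×199 + (900.0/2)×0.18×€112.80 = €3,750,135.58.
EOQ at €104.90 = 835.3 < 1400, so use break Q=1400: TC = 33,100×€104.90 + (33,100/1400.0)×199 + (1400.0/2)×0.18×€104.90 = €3,490,112.33.
Lowest total cost is €3,490,112.33 at Q = 1400.0.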